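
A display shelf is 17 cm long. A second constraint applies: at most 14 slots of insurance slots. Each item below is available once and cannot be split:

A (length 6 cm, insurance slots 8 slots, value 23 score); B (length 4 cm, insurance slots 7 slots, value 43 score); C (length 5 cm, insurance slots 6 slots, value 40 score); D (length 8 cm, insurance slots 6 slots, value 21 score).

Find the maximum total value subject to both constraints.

Feasible sets respecting both limits:
- B+C: length 9, insurance slots 13, value 83
- B+D: length 12, insurance slots 13, value 64
- A+C: length 11, insurance slots 14, value 63
- C+D: length 13, insurance slots 12, value 61
Best: 83 score.

83 score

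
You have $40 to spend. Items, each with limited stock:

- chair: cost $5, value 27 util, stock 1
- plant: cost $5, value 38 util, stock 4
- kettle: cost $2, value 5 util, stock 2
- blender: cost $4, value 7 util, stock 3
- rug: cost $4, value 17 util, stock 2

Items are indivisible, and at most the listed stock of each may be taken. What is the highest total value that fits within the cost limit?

Best selections within cost 40 and stock limits:
- 1×chair + 4×plant + 1×kettle + 1×blender + 2×rug: cost 39, value 225
- 1×chair + 4×plant + 2×kettle + 2×rug: cost 37, value 223
Best: 225 util.

225 util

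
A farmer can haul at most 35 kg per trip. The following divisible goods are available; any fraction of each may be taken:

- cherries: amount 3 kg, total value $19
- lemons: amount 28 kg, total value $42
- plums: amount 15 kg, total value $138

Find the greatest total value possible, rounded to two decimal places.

182.50

Take in order of value per unit:
- plums (138/15 per unit): all 15 → value 138, running total 138.00
- cherries (19/3 per unit): all 3 → value 19, running total 157.00
- lemons (42/28 per unit): 17 of 28 → value 17×42/28 = 25.5000, running total 182.50
Total 182.50.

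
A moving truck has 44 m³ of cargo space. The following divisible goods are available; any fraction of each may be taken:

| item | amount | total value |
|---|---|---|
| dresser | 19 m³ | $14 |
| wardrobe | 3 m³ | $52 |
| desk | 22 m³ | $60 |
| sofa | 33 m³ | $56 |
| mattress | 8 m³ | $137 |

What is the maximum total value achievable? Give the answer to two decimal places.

267.67

Take in order of value per unit:
- wardrobe (52/3 per unit): all 3 → value 52, running total 52.00
- mattress (137/8 per unit): all 8 → value 137, running total 189.00
- desk (60/22 per unit): all 22 → value 60, running total 249.00
- sofa (56/33 per unit): 11 of 33 → value 11×56/33 = 18.6667, running total 267.67
Total 267.67.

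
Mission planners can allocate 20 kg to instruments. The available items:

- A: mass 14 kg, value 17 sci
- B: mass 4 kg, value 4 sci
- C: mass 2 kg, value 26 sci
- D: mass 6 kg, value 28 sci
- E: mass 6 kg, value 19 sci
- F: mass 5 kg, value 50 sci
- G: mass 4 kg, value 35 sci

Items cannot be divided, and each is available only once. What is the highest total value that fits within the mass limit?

Check high-value combinations within 20 kg:
- C+D+F+G: mass 2+6+5+4=17, value 26+28+50+35=139
- C+E+F+G: mass 2+6+5+4=17, value 26+19+50+35=130
- C+D+E+F: mass 2+6+6+5=19, value 26+28+19+50=123
- B+D+F+G: mass 4+6+5+4=19, value 4+28+50+35=117
- B+C+F+G: mass 4+2+5+4=15, value 4+26+50+35=115
Best: 139 sci.

139 sci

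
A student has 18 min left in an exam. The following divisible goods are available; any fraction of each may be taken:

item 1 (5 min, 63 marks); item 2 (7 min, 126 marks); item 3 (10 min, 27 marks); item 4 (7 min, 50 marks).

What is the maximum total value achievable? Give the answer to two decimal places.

Take in order of value per unit:
- item 2 (126/7 per unit): all 7 → value 126, running total 126.00
- item 1 (63/5 per unit): all 5 → value 63, running total 189.00
- item 4 (50/7 per unit): 6 of 7 → value 6×50/7 = 42.8571, running total 231.86
Total 231.86.

231.86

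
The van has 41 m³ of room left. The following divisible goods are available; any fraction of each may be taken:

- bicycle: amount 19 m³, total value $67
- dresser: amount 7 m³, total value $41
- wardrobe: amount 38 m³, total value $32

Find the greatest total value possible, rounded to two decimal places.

Take in order of value per unit:
- dresser (41/7 per unit): all 7 → value 41, running total 41.00
- bicycle (67/19 per unit): all 19 → value 67, running total 108.00
- wardrobe (32/38 per unit): 15 of 38 → value 15×32/38 = 12.6316, running total 120.63
Total 120.63.

120.63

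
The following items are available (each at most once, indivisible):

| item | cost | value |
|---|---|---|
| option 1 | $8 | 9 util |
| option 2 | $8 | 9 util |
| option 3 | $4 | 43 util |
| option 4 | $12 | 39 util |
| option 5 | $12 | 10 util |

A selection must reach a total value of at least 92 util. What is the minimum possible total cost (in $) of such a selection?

Subsets with value ≥ 92, sorted by total cost:
- option 3+option 4+option 5: cost 28, value 92
- option 1+option 2+option 3+option 4: cost 32, value 100
Minimum cost: 28 $.

28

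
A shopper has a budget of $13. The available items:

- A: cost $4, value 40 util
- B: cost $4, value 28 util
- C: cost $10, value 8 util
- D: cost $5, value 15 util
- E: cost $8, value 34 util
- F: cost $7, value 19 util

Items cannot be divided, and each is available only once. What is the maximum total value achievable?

83 util

This is a 0/1 knapsack; check combinations near the capacity.
- A+B+D: cost 4+4+5=13, value 40+28+15=83
- A+E: cost 4+8=12, value 40+34=74
- A+B: cost 4+4=8, value 40+28=68
- B+E: cost 4+8=12, value 28+34=62
- A+F: cost 4+7=11, value 40+19=59
Best: 83 util.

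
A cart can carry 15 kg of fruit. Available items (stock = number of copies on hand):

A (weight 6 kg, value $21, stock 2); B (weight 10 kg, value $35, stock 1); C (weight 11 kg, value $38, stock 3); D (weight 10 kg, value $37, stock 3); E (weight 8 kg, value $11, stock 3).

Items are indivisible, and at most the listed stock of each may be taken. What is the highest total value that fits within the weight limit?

Top feasible selections:
- 2×A: weight 12, value 42
- 1×C: weight 11, value 38
Best: $42.

$42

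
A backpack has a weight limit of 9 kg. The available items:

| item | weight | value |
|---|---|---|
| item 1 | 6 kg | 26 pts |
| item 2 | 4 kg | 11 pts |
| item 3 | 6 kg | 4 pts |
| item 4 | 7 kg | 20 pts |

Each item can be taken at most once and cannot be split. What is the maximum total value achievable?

26 pts

Check high-value combinations within 9 kg:
- item 1: weight 6, value 26
- item 4: weight 7, value 20
- item 2: weight 4, value 11
- item 3: weight 6, value 4
Best: 26 pts.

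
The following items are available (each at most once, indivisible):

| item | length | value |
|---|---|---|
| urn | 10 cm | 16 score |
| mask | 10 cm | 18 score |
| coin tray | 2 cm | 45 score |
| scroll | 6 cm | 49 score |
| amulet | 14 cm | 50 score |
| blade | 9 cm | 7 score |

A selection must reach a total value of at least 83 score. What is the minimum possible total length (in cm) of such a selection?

8

Subsets with value ≥ 83, sorted by total length:
- coin tray+scroll: length 8, value 94
- coin tray+amulet: length 16, value 95
Minimum length: 8 cm.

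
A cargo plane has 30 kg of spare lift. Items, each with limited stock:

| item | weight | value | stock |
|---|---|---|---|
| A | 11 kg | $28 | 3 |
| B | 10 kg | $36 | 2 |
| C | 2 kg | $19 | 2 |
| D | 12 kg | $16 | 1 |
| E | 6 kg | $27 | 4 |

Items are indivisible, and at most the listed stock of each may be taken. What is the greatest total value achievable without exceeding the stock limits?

Top feasible selections:
- 2×C + 4×E: weight 28, value 146
- 2×B + 2×C + 1×E: weight 30, value 137
Best: $146.

$146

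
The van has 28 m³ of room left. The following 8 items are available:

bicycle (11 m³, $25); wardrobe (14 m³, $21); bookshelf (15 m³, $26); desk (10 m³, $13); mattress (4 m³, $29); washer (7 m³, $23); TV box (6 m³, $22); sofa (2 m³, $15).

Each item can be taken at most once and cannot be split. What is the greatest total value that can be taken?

$99

Check high-value combinations within 28 m³:
- bicycle+mattress+washer+TV box: volume 11+4+7+6=28, value 25+29+23+22=99
- bookshelf+mattress+washer+sofa: volume 15+4+7+2=28, value 26+29+23+15=93
- bicycle+mattress+washer+sofa: volume 11+4+7+2=24, value 25+29+23+15=92
Best: $99.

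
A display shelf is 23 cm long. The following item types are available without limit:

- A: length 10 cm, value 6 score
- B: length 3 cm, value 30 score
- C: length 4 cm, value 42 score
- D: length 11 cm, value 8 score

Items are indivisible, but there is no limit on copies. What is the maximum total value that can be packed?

Best value-per-unit is C at 42/4; filling with it alone gives 5×42 = 210.
Optimal mix: 1×B + 5×C → length 23, value 240.

240 score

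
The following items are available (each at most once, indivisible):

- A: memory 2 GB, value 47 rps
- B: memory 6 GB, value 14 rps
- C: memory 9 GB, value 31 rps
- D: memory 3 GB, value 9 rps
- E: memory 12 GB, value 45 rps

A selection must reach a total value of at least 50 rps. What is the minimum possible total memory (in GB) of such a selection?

Subsets with value ≥ 50, sorted by total memory:
- A+D: memory 5, value 56
- A+B: memory 8, value 61
Minimum memory: 5 GB.

5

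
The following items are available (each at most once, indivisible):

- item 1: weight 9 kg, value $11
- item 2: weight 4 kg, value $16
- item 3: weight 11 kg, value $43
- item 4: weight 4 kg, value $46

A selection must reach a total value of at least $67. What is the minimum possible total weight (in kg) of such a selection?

15

Subsets with value ≥ 67, sorted by total weight:
- item 3+item 4: weight 15, value 89
- item 1+item 2+item 4: weight 17, value 73
- item 2+item 3+item 4: weight 19, value 105
- item 1+item 3+item 4: weight 24, value 100
Minimum weight: 15 kg.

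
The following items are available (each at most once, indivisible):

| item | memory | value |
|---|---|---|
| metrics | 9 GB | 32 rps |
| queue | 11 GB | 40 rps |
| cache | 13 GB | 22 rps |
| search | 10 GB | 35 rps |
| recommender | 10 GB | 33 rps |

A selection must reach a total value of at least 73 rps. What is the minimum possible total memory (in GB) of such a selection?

Subsets with value ≥ 73, sorted by total memory:
- queue+search: memory 21, value 75
- queue+recommender: memory 21, value 73
- metrics+search+recommender: memory 29, value 100
Minimum memory: 21 GB.

21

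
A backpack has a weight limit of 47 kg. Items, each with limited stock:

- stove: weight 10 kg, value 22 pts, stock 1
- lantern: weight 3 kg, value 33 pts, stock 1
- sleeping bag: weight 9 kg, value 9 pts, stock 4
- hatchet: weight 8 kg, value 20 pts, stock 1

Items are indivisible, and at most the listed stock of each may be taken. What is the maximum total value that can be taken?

93 pts

Top feasible selections:
- 1×stove + 1×lantern + 2×sleeping bag + 1×hatchet: weight 39, value 93
- 1×lantern + 4×sleeping bag + 1×hatchet: weight 47, value 89
- 1×stove + 1×lantern + 1×sleeping bag + 1×hatchet: weight 30, value 84
- 1×stove + 1×lantern + 3×sleeping bag: weight 40, value 82
Best: 93 pts.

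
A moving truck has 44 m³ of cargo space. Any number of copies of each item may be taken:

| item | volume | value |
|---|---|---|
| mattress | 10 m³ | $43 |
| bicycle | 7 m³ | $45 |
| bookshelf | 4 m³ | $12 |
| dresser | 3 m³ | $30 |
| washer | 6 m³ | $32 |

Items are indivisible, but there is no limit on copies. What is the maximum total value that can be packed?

$420

Best value-per-unit is dresser at 30/3, and filling with it alone uses volume 14×3=42. No mix of the others beats 14×30 = 420.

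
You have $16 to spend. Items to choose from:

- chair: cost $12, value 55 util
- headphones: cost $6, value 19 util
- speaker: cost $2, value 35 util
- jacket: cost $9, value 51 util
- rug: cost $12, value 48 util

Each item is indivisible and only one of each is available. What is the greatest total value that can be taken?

Check high-value combinations within $16:
- chair+speaker: cost 12+2=14, value 55+35=90
- speaker+jacket: cost 2+9=11, value 35+51=86
- speaker+rug: cost 2+12=14, value 35+48=83
- headphones+jacket: cost 6+9=15, value 19+51=70
Best: 90 util.

90 util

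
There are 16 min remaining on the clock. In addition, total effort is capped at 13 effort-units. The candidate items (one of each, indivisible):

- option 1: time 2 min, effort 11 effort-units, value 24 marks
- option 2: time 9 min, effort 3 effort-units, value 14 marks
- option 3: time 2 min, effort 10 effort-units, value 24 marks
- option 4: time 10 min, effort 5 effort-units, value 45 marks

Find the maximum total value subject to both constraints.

45 marks

Feasible sets respecting both limits:
- option 4: time 10, effort 5, value 45
- option 2+option 3: time 11, effort 13, value 38
- option 1: time 2, effort 11, value 24
- option 3: time 2, effort 10, value 24
Best: 45 marks.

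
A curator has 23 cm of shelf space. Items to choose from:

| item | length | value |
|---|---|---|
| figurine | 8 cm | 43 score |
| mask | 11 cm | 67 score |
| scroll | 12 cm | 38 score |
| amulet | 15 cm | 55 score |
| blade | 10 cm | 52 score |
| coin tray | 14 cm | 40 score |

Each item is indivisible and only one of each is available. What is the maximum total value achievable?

Check high-value combinations within 23 cm:
- mask+blade: length 11+10=21, value 67+52=119
- figurine+mask: length 8+11=19, value 43+67=110
- mask+scroll: length 11+12=23, value 67+38=105
- figurine+amulet: length 8+15=23, value 43+55=98
Best: 119 score.

119 score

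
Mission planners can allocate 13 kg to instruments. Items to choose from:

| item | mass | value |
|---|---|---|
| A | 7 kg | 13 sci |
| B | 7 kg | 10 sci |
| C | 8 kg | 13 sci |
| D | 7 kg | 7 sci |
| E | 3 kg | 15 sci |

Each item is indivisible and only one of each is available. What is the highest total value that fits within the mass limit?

28 sci

Check high-value combinations within 13 kg:
- A+E: mass 7+3=10, value 13+15=28
- C+E: mass 8+3=11, value 13+15=28
- B+E: mass 7+3=10, value 10+15=25
- D+E: mass 7+3=10, value 7+15=22
- E: mass 3, value 15
Best: 28 sci.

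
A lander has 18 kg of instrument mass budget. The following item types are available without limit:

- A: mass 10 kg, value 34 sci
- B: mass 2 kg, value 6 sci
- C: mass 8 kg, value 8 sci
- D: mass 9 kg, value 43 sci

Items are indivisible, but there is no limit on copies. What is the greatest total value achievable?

86 sci

Best value-per-unit is D at 43/9, and filling with it alone uses mass 2×9=18. No mix of the others beats 2×43 = 86.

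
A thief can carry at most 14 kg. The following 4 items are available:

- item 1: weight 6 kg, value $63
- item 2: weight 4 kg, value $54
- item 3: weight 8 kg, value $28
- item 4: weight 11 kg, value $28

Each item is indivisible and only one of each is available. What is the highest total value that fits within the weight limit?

$117

This is a 0/1 knapsack; check combinations near the capacity.
- item 1+item 2: weight 6+4=10, value 63+54=117
- item 1+item 3: weight 6+8=14, value 63+28=91
- item 2+item 3: weight 4+8=12, value 54+28=82
- item 1: weight 6, value 63
- item 2: weight 4, value 54
Best: $117.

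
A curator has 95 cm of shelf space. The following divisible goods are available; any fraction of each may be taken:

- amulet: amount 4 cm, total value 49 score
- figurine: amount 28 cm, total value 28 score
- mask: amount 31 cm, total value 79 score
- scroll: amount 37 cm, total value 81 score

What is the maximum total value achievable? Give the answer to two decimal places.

232.00

Take in order of value per unit:
- amulet (49/4 per unit): all 4 → value 49, running total 49.00
- mask (79/31 per unit): all 31 → value 79, running total 128.00
- scroll (81/37 per unit): all 37 → value 81, running total 209.00
- figurine (28/28 per unit): 23 of 28 → value 23×28/28 = 23.0000, running total 232.00
Total 232.00.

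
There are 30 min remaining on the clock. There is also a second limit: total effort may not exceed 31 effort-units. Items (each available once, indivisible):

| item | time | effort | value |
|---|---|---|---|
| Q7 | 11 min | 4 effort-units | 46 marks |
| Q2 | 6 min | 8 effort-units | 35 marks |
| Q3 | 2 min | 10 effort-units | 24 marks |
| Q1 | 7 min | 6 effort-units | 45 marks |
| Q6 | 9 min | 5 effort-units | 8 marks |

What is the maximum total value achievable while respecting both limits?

150 marks

Feasible sets respecting both limits:
- Q7+Q2+Q3+Q1: time 26, effort 28, value 150
- Q7+Q2+Q1: time 24, effort 18, value 126
- Q7+Q3+Q1+Q6: time 29, effort 25, value 123
- Q7+Q3+Q1: time 20, effort 20, value 115
Best: 150 marks.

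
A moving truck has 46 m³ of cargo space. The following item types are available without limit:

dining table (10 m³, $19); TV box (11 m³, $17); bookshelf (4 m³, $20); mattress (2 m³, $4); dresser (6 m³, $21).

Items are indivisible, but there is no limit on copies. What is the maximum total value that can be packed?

$224

Best value-per-unit is bookshelf at 20/4; filling with it alone gives 11×20 = 220.
Optimal mix: 11×bookshelf + 1×mattress → volume 46, value 224.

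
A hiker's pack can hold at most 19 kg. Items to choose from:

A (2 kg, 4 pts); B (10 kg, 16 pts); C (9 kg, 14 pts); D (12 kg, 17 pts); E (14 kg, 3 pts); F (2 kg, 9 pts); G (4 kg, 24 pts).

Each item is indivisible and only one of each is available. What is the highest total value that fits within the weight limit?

53 pts

Check high-value combinations within 19 kg:
- A+B+F+G: weight 2+10+2+4=18, value 4+16+9+24=53
- A+C+F+G: weight 2+9+2+4=17, value 4+14+9+24=51
- D+F+G: weight 12+2+4=18, value 17+9+24=50
Best: 53 pts.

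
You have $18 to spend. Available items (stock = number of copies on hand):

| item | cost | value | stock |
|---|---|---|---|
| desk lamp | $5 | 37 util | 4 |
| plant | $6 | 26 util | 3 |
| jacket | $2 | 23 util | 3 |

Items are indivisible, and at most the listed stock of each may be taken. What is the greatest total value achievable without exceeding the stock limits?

Top feasible selections:
- 2×desk lamp + 3×jacket: cost 16, value 143
- 3×desk lamp + 1×jacket: cost 17, value 134
- 1×desk lamp + 1×plant + 3×jacket: cost 17, value 132
- 2×desk lamp + 1×plant + 1×jacket: cost 18, value 123
Best: 143 util.

143 util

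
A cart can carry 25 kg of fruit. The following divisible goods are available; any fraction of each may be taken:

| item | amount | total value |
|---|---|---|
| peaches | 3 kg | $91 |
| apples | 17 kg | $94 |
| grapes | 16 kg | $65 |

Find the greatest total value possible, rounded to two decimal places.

205.31

Take in order of value per unit:
- peaches (91/3 per unit): all 3 → value 91, running total 91.00
- apples (94/17 per unit): all 17 → value 94, running total 185.00
- grapes (65/16 per unit): 5 of 16 → value 5×65/16 = 20.3125, running total 205.31
Total 205.31.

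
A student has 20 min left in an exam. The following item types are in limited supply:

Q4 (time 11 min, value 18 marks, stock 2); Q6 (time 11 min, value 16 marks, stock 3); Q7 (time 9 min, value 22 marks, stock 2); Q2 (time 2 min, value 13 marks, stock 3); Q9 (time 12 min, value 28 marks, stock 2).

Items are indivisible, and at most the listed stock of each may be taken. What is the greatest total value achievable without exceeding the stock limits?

Top feasible selections:
- 3×Q2 + 1×Q9: time 18, value 67
- 1×Q7 + 3×Q2: time 15, value 61
Best: 67 marks.

67 marks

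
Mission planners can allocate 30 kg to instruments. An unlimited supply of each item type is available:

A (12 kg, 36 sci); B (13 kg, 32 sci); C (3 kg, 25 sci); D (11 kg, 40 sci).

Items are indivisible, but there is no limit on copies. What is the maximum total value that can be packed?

Best value-per-unit is C at 25/3, and filling with it alone uses mass 10×3=30. No mix of the others beats 10×25 = 250.

250 sci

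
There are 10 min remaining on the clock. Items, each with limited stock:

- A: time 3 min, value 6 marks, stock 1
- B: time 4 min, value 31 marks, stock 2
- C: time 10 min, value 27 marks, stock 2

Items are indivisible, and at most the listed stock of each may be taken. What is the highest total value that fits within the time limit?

62 marks

Top feasible selections:
- 2×B: time 8, value 62
- 1×A + 1×B: time 7, value 37
Best: 62 marks.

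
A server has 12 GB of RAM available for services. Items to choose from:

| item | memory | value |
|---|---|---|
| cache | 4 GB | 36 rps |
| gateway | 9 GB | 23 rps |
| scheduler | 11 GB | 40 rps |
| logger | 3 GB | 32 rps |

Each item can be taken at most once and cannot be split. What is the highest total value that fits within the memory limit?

68 rps

Check high-value combinations within 12 GB:
- cache+logger: memory 4+3=7, value 36+32=68
- gateway+logger: memory 9+3=12, value 23+32=55
- scheduler: memory 11, value 40
- cache: memory 4, value 36
Best: 68 rps.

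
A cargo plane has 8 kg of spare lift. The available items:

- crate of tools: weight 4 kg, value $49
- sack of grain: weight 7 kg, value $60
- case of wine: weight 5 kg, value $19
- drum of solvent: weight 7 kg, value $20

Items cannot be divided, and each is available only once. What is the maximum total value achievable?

Check high-value combinations within 8 kg:
- sack of grain: weight 7, value 60
- crate of tools: weight 4, value 49
- drum of solvent: weight 7, value 20
- case of wine: weight 5, value 19
Best: $60.

$60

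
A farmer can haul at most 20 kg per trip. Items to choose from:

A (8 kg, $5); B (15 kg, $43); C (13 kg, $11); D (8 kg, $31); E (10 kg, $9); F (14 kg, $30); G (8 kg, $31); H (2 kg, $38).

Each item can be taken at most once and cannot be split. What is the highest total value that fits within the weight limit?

This is a 0/1 knapsack; check combinations near the capacity.
- D+G+H: weight 8+8+2=18, value 31+31+38=100
- B+H: weight 15+2=17, value 43+38=81
- D+E+H: weight 8+10+2=20, value 31+9+38=78
- E+G+H: weight 10+8+2=20, value 9+31+38=78
Best: $100.

$100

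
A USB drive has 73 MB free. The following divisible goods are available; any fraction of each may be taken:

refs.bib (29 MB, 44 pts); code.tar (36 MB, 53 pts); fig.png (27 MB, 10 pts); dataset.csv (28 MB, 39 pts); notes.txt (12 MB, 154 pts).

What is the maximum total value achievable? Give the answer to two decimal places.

245.11

Take in order of value per unit:
- notes.txt (154/12 per unit): all 12 → value 154, running total 154.00
- refs.bib (44/29 per unit): all 29 → value 44, running total 198.00
- code.tar (53/36 per unit): 32 of 36 → value 32×53/36 = 47.1111, running total 245.11
Total 245.11.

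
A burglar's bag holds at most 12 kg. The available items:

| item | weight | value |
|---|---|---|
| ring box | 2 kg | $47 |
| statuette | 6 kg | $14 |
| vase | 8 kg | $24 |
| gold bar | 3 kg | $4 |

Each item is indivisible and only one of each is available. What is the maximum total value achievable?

$71

This is a 0/1 knapsack; check combinations near the capacity.
- ring box+vase: weight 2+8=10, value 47+24=71
- ring box+statuette+gold bar: weight 2+6+3=11, value 47+14+4=65
- ring box+statuette: weight 2+6=8, value 47+14=61
- ring box+gold bar: weight 2+3=5, value 47+4=51
Best: $71.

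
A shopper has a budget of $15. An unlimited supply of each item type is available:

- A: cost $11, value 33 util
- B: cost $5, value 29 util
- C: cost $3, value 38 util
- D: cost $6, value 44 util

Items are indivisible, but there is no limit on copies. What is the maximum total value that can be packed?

190 util

Best value-per-unit is C at 38/3, and filling with it alone uses cost 5×3=15. No mix of the others beats 5×38 = 190.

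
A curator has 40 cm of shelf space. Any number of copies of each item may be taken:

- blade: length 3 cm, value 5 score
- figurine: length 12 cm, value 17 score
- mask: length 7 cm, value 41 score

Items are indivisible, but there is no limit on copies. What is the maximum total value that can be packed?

Best value-per-unit is mask at 41/7; filling with it alone gives 5×41 = 205.
Optimal mix: 1×blade + 5×mask → length 38, value 210.

210 score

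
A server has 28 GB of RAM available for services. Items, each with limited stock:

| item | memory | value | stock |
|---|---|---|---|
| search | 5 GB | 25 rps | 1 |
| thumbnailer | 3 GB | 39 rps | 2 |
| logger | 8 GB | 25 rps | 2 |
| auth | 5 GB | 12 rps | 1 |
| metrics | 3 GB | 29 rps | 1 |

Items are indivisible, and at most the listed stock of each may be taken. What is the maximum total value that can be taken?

Top feasible selections:
- 1×search + 2×thumbnailer + 1×logger + 1×auth + 1×metrics: memory 27, value 169
- 1×search + 2×thumbnailer + 1×logger + 1×metrics: memory 22, value 157
- 2×thumbnailer + 2×logger + 1×metrics: memory 25, value 157
Best: 169 rps.

169 rps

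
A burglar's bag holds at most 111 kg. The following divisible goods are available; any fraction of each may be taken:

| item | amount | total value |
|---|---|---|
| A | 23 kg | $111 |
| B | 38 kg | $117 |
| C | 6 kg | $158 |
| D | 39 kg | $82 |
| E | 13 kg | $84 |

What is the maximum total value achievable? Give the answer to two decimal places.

535.18

Take in order of value per unit:
- C (158/6 per unit): all 6 → value 158, running total 158.00
- E (84/13 per unit): all 13 → value 84, running total 242.00
- A (111/23 per unit): all 23 → value 111, running total 353.00
- B (117/38 per unit): all 38 → value 117, running total 470.00
- D (82/39 per unit): 31 of 39 → value 31×82/39 = 65.1795, running total 535.18
Total 535.18.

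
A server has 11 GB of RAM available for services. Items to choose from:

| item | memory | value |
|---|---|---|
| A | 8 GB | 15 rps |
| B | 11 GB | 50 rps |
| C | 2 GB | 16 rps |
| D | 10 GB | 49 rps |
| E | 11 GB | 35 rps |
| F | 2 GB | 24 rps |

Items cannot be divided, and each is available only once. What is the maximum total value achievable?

Check high-value combinations within 11 GB:
- B: memory 11, value 50
- D: memory 10, value 49
- C+F: memory 2+2=4, value 16+24=40
- A+F: memory 8+2=10, value 15+24=39
Best: 50 rps.

50 rps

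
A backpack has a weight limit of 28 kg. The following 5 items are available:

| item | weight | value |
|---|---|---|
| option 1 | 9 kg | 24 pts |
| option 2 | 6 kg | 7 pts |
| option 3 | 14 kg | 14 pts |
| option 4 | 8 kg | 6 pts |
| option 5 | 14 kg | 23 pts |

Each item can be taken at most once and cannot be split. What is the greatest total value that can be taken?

Check high-value combinations within 28 kg:
- option 1+option 5: weight 9+14=23, value 24+23=47
- option 1+option 3: weight 9+14=23, value 24+14=38
- option 1+option 2+option 4: weight 9+6+8=23, value 24+7+6=37
- option 3+option 5: weight 14+14=28, value 14+23=37
Best: 47 pts.

47 pts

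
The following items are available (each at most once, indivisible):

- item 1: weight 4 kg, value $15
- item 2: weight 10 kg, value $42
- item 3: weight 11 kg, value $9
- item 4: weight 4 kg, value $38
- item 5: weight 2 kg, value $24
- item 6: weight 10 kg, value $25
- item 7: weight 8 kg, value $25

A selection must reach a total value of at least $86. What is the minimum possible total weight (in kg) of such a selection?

Subsets with value ≥ 86, sorted by total weight:
- item 4+item 5+item 7: weight 14, value 87
- item 2+item 4+item 5: weight 16, value 104
- item 4+item 5+item 6: weight 16, value 87
- item 1+item 4+item 5+item 7: weight 18, value 102
Minimum weight: 14 kg.

14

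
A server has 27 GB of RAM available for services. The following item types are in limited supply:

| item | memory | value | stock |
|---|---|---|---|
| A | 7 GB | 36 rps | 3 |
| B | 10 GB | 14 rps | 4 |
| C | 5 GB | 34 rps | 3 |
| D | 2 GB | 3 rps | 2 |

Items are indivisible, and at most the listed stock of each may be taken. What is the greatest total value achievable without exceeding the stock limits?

144 rps

Best selections within memory 27 and stock limits:
- 1×A + 3×C + 2×D: memory 26, value 144
- 2×A + 2×C + 1×D: memory 26, value 143
Best: 144 rps.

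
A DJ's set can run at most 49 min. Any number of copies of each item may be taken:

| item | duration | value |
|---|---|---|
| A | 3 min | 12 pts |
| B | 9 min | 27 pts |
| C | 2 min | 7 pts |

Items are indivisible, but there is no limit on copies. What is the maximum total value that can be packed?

Best value-per-unit is A at 12/3; filling with it alone gives 16×12 = 192.
Optimal mix: 15×A + 2×C → duration 49, value 194.

194 pts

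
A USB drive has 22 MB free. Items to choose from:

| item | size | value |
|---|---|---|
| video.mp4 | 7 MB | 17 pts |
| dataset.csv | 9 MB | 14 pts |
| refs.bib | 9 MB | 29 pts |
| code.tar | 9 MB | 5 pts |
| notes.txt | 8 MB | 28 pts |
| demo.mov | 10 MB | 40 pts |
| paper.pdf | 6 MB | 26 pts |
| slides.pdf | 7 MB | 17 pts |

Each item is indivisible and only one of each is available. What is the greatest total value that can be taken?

72 pts

This is a 0/1 knapsack; check combinations near the capacity.
- video.mp4+refs.bib+paper.pdf: size 7+9+6=22, value 17+29+26=72
- refs.bib+paper.pdf+slides.pdf: size 9+6+7=22, value 29+26+17=72
- video.mp4+notes.txt+paper.pdf: size 7+8+6=21, value 17+28+26=71
- notes.txt+paper.pdf+slides.pdf: size 8+6+7=21, value 28+26+17=71
Best: 72 pts.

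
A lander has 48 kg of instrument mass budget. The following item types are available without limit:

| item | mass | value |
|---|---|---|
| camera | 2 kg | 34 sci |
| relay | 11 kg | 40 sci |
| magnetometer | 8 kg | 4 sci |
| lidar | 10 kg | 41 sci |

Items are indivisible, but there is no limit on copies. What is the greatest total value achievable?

Best value-per-unit is camera at 34/2, and filling with it alone uses mass 24×2=48. No mix of the others beats 24×34 = 816.

816 sci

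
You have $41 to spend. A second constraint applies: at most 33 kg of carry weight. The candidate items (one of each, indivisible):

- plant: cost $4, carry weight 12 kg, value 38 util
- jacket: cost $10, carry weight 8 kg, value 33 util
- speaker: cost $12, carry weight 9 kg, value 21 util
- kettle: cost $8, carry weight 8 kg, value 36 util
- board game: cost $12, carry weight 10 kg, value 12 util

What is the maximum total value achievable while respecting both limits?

107 util

Feasible sets respecting both limits:
- plant+jacket+kettle: cost 22, carry weight 28, value 107
- plant+speaker+kettle: cost 24, carry weight 29, value 95
- plant+jacket+speaker: cost 26, carry weight 29, value 92
- jacket+speaker+kettle: cost 30, carry weight 25, value 90
Best: 107 util.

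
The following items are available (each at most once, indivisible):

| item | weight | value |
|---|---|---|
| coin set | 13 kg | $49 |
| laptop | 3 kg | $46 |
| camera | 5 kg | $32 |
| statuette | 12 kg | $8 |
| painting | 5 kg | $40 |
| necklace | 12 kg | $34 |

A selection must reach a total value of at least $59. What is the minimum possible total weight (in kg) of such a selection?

Subsets with value ≥ 59, sorted by total weight:
- laptop+painting: weight 8, value 86
- laptop+camera: weight 8, value 78
- camera+painting: weight 10, value 72
- laptop+camera+painting: weight 13, value 118
Minimum weight: 8 kg.

8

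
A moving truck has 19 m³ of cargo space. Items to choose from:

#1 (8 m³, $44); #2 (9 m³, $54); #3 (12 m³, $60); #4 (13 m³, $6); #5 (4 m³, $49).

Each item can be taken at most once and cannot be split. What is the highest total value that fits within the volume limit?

This is a 0/1 knapsack; check combinations near the capacity.
- #3+#5: volume 12+4=16, value 60+49=109
- #2+#5: volume 9+4=13, value 54+49=103
- #1+#2: volume 8+9=17, value 44+54=98
- #1+#5: volume 8+4=12, value 44+49=93
Best: $109.

$109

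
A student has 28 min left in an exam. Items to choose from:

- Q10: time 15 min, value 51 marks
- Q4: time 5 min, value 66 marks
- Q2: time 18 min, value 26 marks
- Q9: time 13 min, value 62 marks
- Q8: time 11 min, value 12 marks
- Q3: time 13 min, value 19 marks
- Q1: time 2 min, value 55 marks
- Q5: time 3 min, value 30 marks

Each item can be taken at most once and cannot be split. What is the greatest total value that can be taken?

213 marks

Check high-value combinations within 28 min:
- Q4+Q9+Q1+Q5: time 5+13+2+3=23, value 66+62+55+30=213
- Q10+Q4+Q1+Q5: time 15+5+2+3=25, value 51+66+55+30=202
- Q4+Q9+Q1: time 5+13+2=20, value 66+62+55=183
- Q4+Q2+Q1+Q5: time 5+18+2+3=28, value 66+26+55+30=177
- Q10+Q4+Q1: time 15+5+2=22, value 51+66+55=172
Best: 213 marks.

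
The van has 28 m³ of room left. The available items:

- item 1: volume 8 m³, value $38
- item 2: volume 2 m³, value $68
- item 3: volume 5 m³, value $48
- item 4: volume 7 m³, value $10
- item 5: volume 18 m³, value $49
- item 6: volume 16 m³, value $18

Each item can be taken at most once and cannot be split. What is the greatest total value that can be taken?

$165

This is a 0/1 knapsack; check combinations near the capacity.
- item 2+item 3+item 5: volume 2+5+18=25, value 68+48+49=165
- item 1+item 2+item 3+item 4: volume 8+2+5+7=22, value 38+68+48+10=164
- item 1+item 2+item 5: volume 8+2+18=28, value 38+68+49=155
- item 1+item 2+item 3: volume 8+2+5=15, value 38+68+48=154
Best: $165.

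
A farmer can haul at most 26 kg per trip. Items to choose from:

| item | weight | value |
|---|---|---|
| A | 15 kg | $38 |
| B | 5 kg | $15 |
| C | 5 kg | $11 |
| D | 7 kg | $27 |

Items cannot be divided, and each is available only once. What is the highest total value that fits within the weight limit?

$65

This is a 0/1 knapsack; check combinations near the capacity.
- A+D: weight 15+7=22, value 38+27=65
- A+B+C: weight 15+5+5=25, value 38+15+11=64
- B+C+D: weight 5+5+7=17, value 15+11+27=53
Best: $65.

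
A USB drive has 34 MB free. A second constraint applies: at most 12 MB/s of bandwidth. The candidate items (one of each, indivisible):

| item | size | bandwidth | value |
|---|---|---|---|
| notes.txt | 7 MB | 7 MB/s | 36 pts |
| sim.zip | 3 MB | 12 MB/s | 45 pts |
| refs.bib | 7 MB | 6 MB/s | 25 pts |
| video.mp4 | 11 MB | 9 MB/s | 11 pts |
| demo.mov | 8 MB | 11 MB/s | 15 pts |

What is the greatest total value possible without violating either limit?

45 pts

Feasible sets respecting both limits:
- sim.zip: size 3, bandwidth 12, value 45
- notes.txt: size 7, bandwidth 7, value 36
- refs.bib: size 7, bandwidth 6, value 25
- demo.mov: size 8, bandwidth 11, value 15
Best: 45 pts.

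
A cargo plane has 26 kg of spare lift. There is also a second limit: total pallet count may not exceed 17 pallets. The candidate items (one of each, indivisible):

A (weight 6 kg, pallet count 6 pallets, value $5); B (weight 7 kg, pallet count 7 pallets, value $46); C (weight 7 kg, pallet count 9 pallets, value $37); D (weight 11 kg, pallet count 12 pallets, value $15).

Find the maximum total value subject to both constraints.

Feasible sets respecting both limits:
- B+C: weight 14, pallet count 16, value 83
- A+B: weight 13, pallet count 13, value 51
- B: weight 7, pallet count 7, value 46
Best: $83.

$83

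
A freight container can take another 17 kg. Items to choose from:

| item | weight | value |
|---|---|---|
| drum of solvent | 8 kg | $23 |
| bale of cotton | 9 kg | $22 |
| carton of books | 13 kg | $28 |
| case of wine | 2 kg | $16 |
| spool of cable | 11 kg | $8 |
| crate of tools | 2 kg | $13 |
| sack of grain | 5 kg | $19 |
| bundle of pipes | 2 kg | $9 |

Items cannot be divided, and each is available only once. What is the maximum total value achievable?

Check high-value combinations within 17 kg:
- drum of solvent+case of wine+crate of tools+sack of grain: weight 8+2+2+5=17, value 23+16+13+19=71
- drum of solvent+case of wine+sack of grain+bundle of pipes: weight 8+2+5+2=17, value 23+16+19+9=67
- drum of solvent+crate of tools+sack of grain+bundle of pipes: weight 8+2+5+2=17, value 23+13+19+9=64
Best: $71.

$71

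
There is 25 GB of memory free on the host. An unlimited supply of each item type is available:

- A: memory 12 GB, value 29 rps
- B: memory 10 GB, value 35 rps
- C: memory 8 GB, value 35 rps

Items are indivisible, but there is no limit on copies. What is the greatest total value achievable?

Best value-per-unit is C at 35/8, and filling with it alone uses memory 3×8=24. No mix of the others beats 3×35 = 105.

105 rps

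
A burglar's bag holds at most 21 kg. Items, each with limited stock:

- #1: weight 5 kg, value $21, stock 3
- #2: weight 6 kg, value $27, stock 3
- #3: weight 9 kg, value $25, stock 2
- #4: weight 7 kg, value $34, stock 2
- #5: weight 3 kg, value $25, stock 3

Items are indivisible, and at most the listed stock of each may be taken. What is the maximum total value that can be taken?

Best selections within weight 21 and stock limits:
- 1×#1 + 1×#4 + 3×#5: weight 21, value 130
- 2×#2 + 3×#5: weight 21, value 129
Best: $130.

$130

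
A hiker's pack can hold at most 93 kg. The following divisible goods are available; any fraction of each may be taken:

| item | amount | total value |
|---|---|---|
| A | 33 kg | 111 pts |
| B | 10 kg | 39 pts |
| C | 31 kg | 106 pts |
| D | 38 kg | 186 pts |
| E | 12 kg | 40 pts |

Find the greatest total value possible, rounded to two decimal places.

Take in order of value per unit:
- D (186/38 per unit): all 38 → value 186, running total 186.00
- B (39/10 per unit): all 10 → value 39, running total 225.00
- C (106/31 per unit): all 31 → value 106, running total 331.00
- A (111/33 per unit): 14 of 33 → value 14×111/33 = 47.0909, running total 378.09
Total 378.09.

378.09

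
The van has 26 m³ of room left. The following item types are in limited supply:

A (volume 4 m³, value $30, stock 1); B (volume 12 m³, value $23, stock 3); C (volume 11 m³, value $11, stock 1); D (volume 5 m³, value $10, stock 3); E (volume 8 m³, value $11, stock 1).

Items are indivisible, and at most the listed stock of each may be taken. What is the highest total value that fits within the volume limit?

$73

Best selections within volume 26 and stock limits:
- 1×A + 1×B + 2×D: volume 26, value 73
- 1×A + 1×B + 1×E: volume 24, value 64
Best: $73.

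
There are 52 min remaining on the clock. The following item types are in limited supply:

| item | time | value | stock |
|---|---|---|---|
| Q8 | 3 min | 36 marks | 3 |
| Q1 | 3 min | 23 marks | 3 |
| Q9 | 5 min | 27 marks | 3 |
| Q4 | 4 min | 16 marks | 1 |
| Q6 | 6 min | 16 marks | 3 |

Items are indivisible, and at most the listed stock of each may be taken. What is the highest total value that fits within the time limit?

306 marks

Best selections within time 52 and stock limits:
- 3×Q8 + 3×Q1 + 3×Q9 + 1×Q4 + 2×Q6: time 49, value 306
- 3×Q8 + 3×Q1 + 3×Q9 + 3×Q6: time 51, value 306
Best: 306 marks.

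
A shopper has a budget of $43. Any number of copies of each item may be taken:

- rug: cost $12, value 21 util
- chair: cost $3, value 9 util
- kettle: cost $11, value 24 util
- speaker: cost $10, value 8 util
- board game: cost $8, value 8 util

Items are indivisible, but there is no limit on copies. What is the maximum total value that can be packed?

Best value-per-unit is chair at 9/3, and filling with it alone uses cost 14×3=42. No mix of the others beats 14×9 = 126.

126 util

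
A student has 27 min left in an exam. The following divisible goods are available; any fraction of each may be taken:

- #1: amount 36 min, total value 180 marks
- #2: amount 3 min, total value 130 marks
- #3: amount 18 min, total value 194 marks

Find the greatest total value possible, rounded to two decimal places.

Take in order of value per unit:
- #2 (130/3 per unit): all 3 → value 130, running total 130.00
- #3 (194/18 per unit): all 18 → value 194, running total 324.00
- #1 (180/36 per unit): 6 of 36 → value 6×180/36 = 30.0000, running total 354.00
Total 354.00.

354.00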